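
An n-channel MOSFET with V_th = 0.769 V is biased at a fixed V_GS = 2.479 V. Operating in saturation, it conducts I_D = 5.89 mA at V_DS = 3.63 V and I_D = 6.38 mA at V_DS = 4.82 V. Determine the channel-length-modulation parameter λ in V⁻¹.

λ = 0.0937 V⁻¹

With V_GS fixed, I_D ∝ (1 + λ V_DS) in saturation, so I_D2/I_D1 = (1 + λ V_DS2)/(1 + λ V_DS1).
6.38/5.89 = 1.083 = (1 + 4.82 λ)/(1 + 3.63 λ).
Solving: λ (I_D1 V_DS2 − I_D2 V_DS1) = I_D2 − I_D1, so λ = (6.38 − 5.89) / (5.89 × 4.82 − 6.38 × 3.63) = 0.49 / 5.23 = 0.0937 V⁻¹.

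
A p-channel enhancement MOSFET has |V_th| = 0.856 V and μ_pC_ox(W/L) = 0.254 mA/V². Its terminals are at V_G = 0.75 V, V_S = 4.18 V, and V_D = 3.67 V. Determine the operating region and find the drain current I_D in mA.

V_SG = V_S − V_G = 4.18 − 0.75 = 3.43 V; V_SD = V_S − V_D = 4.18 − 3.67 = 0.51 V.
V_ov = V_SG − |V_th| = 3.43 − 0.856 = 2.57 V.
Since V_SD = 0.51 V < V_ov = 2.57 V, the device is in the triode region.
I_D = k_p [V_ov · V_SD − ½ V_SD²] = 0.254 × [2.57 × 0.51 − 0.5 × 0.51²] = 0.3 mA.

Triode; I_D = 0.300 mA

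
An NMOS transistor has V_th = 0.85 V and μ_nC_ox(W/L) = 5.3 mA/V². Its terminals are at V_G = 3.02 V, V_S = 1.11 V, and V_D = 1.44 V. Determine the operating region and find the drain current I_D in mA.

Triode; I_D = 1.57 mA

V_GS = V_G − V_S = 3.02 − 1.11 = 1.91 V; V_DS = V_D − V_S = 1.44 − 1.11 = 0.33 V.
V_ov = V_GS − V_th = 1.91 − 0.85 = 1.06 V.
Since V_DS = 0.33 V < V_ov = 1.06 V, the device is in the triode region.
I_D = k_n [V_ov · V_DS − ½ V_DS²] = 5.3 × [1.06 × 0.33 − 0.5 × 0.33²] = 1.57 mA.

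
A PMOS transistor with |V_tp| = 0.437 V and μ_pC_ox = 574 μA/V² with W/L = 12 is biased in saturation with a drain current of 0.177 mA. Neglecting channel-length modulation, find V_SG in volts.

V_SG = 0.664 V

k_p = μ_pC_ox · (W/L) = 6.888 mA/V².
In saturation I_D = ½ k_p (V_SG − |V_tp|)², so V_SG − |V_tp| = √(2 I_D / k_p) = √(2 × 0.177 / 6.888) = 0.227 V.
V_SG = 0.437 + 0.227 = 0.664 V.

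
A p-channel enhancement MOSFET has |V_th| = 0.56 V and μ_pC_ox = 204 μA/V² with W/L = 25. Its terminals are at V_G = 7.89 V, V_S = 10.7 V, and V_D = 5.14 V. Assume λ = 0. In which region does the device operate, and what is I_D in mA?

V_SG = V_S − V_G = 10.7 − 7.89 = 2.81 V; V_SD = V_S − V_D = 10.7 − 5.14 = 5.56 V.
k_p = μ_pC_ox · (W/L) = 5.1 mA/V².
V_ov = V_SG − |V_th| = 2.81 − 0.56 = 2.25 V.
Since V_SD = 5.56 V ≥ V_ov = 2.25 V, the device is in saturation.
I_D = ½ k_p V_ov² = 0.5 × 5.1 × 2.25² = 12.9 mA.

Saturation; I_D = 12.9 mA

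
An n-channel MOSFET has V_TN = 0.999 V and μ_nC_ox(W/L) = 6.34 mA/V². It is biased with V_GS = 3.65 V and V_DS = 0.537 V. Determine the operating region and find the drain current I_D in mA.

V_ov = V_GS − V_TN = 3.65 − 0.999 = 2.65 V.
Since V_DS = 0.537 V < V_ov = 2.65 V, the device is in the triode region.
I_D = k_n [V_ov · V_DS − ½ V_DS²] = 6.34 × [2.65 × 0.537 − 0.5 × 0.537²] = 8.11 mA.

Triode; I_D = 8.11 mA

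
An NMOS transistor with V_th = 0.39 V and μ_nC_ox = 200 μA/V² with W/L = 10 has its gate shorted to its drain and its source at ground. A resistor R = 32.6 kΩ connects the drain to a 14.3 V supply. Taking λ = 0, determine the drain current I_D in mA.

I_D = 0.407 mA

With gate tied to drain, V_GS = V_DS ≥ V_GS − V_th, so the device is in saturation.
k_n = μ_nC_ox · (W/L) = 2 mA/V².
KCL at the drain: ½ k_n (V_GS − V_th)² = (V_DD − V_GS)/R.
Let x = V_GS − 0.39. Then 32.6 x² + x − 13.91 = 0, giving x = 0.638 V (positive root), so V_GS = 1.03 V.
I_D = (V_DD − V_GS)/R = (14.3 − 1.03) / 32.6 = 0.407 mA.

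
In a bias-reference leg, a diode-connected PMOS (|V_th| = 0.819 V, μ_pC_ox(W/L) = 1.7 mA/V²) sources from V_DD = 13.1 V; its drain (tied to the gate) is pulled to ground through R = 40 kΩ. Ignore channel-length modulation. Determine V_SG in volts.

V_SG = 1.41 V

With gate tied to drain, V_SG = V_SD ≥ V_SG − |V_th|, so the device is in saturation.
KCL at the drain: ½ k_p (V_SG − |V_th|)² = (V_DD − V_SG)/R.
Let x = V_SG − 0.819. Then 34 x² + x − 12.28 = 0, giving x = 0.586 V (positive root), so V_SG = 1.41 V.
I_D = (V_DD − V_SG)/R = (13.1 − 1.41) / 40 = 0.292 mA.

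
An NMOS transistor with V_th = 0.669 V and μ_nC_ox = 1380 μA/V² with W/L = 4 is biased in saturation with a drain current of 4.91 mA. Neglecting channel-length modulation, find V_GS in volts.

V_GS = 2.00 V

k_n = μ_nC_ox · (W/L) = 5.52 mA/V².
In saturation I_D = ½ k_n (V_GS − V_th)², so V_GS − V_th = √(2 I_D / k_n) = √(2 × 4.91 / 5.52) = 1.33 V.
V_GS = 0.669 + 1.33 = 2 V.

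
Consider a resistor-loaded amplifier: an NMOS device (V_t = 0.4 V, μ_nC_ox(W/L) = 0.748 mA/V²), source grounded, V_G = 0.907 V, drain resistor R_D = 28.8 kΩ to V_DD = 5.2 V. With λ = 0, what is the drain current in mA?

I_D = 0.0961 mA

V_GS = V_G = 0.907 V, so V_ov = 0.907 − 0.4 = 0.507 V.
Assume saturation: I_D = ½ k_n V_ov² = 0.5 × 0.748 × 0.507² = 0.0961 mA, giving V_DS = V_DD − I_D R_D = 5.2 − 0.0961 × 28.8 = 2.43 V.
V_DS = 2.43 V ≥ V_ov = 0.507 V, confirming saturation.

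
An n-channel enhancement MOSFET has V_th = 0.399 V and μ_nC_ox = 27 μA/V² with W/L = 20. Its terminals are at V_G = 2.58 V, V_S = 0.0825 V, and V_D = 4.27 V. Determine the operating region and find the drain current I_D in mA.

Saturation; I_D = 1.19 mA

V_GS = V_G − V_S = 2.58 − 0.0825 = 2.5 V; V_DS = V_D − V_S = 4.27 − 0.0825 = 4.19 V.
k_n = μ_nC_ox · (W/L) = 0.54 mA/V².
V_ov = V_GS − V_th = 2.5 − 0.399 = 2.1 V.
Since V_DS = 4.19 V ≥ V_ov = 2.1 V, the device is in saturation.
I_D = ½ k_n V_ov² = 0.5 × 0.54 × 2.1² = 1.19 mA.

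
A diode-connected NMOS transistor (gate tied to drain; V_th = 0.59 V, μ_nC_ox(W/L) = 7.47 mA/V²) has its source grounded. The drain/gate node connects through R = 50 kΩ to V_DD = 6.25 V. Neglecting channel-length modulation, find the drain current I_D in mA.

I_D = 0.110 mA

With gate tied to drain, V_GS = V_DS ≥ V_GS − V_th, so the device is in saturation.
KCL at the drain: ½ k_n (V_GS − V_th)² = (V_DD − V_GS)/R.
Let x = V_GS − 0.59. Then 187 x² + x − 5.66 = 0, giving x = 0.171 V (positive root), so V_GS = 0.761 V.
I_D = (V_DD − V_GS)/R = (6.25 − 0.761) / 50 = 0.11 mA.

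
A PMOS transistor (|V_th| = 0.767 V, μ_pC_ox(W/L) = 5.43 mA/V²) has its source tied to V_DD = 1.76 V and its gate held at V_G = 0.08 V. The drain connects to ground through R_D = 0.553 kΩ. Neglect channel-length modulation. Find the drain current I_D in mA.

I_D = 2.04 mA

V_SG = V_DD − V_G = 1.76 − 0.08 = 1.68 V, so V_ov = 1.68 − 0.767 = 0.913 V.
Assume saturation: I_D = ½ k_p V_ov² = 0.5 × 5.43 × 0.913² = 2.26 mA, giving V_SD = V_DD − I_D R_D = 1.76 − 2.26 × 0.553 = 0.508 V.
But 0.508 V < V_ov = 0.913 V, so the device is actually in triode.
In triode I_D = k_p[V_ov V_SD − ½ V_SD²] and I_D = (V_DD − V_SD)/R_D. Equating: 1.5 V_SD² − 3.742 V_SD + 1.76 = 0, giving V_SD = 0.629 V (the root below V_ov).
I_D = (1.76 − 0.629) / 0.553 = 2.04 mA.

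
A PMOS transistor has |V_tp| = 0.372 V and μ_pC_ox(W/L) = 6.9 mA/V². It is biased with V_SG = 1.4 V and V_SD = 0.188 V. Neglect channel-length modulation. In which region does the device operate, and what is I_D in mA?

V_ov = V_SG − |V_tp| = 1.4 − 0.372 = 1.03 V.
Since V_SD = 0.188 V < V_ov = 1.03 V, the device is in the triode region.
I_D = k_p [V_ov · V_SD − ½ V_SD²] = 6.9 × [1.03 × 0.188 − 0.5 × 0.188²] = 1.21 mA.

Triode; I_D = 1.21 mA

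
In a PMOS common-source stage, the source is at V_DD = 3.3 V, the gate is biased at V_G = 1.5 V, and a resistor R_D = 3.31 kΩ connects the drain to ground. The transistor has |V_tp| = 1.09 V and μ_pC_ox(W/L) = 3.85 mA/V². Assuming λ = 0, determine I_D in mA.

I_D = 0.856 mA

V_SG = V_DD − V_G = 3.3 − 1.5 = 1.8 V, so V_ov = 1.8 − 1.09 = 0.71 V.
Assume saturation: I_D = ½ k_p V_ov² = 0.5 × 3.85 × 0.71² = 0.97 mA, giving V_SD = V_DD − I_D R_D = 3.3 − 0.97 × 3.31 = 0.088 V.
But 0.088 V < V_ov = 0.71 V, so the device is actually in triode.
In triode I_D = k_p[V_ov V_SD − ½ V_SD²] and I_D = (V_DD − V_SD)/R_D. Equating: 6.37 V_SD² − 10.05 V_SD + 3.3 = 0, giving V_SD = 0.466 V (the root below V_ov).
I_D = (3.3 − 0.466) / 3.31 = 0.856 mA.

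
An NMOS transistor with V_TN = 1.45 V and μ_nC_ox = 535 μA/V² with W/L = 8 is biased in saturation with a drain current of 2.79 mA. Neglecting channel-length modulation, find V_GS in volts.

V_GS = 2.59 V

k_n = μ_nC_ox · (W/L) = 4.28 mA/V².
In saturation I_D = ½ k_n (V_GS − V_TN)², so V_GS − V_TN = √(2 I_D / k_n) = √(2 × 2.79 / 4.28) = 1.14 V.
V_GS = 1.45 + 1.14 = 2.59 V.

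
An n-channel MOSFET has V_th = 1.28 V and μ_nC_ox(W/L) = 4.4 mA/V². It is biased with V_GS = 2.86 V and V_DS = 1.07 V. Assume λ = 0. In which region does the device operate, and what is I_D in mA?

V_ov = V_GS − V_th = 2.86 − 1.28 = 1.58 V.
Since V_DS = 1.07 V < V_ov = 1.58 V, the device is in the triode region.
I_D = k_n [V_ov · V_DS − ½ V_DS²] = 4.4 × [1.58 × 1.07 − 0.5 × 1.07²] = 4.92 mA.

Triode; I_D = 4.92 mA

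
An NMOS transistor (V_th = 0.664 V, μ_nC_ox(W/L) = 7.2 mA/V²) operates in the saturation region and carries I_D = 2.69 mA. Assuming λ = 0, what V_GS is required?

In saturation I_D = ½ k_n (V_GS − V_th)², so V_GS − V_th = √(2 I_D / k_n) = √(2 × 2.69 / 7.2) = 0.864 V.
V_GS = 0.664 + 0.864 = 1.53 V.

V_GS = 1.53 V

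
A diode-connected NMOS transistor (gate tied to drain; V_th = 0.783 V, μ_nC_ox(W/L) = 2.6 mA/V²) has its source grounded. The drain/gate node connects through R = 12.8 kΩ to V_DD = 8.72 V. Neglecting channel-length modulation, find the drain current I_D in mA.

With gate tied to drain, V_GS = V_DS ≥ V_GS − V_th, so the device is in saturation.
KCL at the drain: ½ k_n (V_GS − V_th)² = (V_DD − V_GS)/R.
Let x = V_GS − 0.783. Then 16.6 x² + x − 7.937 = 0, giving x = 0.661 V (positive root), so V_GS = 1.44 V.
I_D = (V_DD − V_GS)/R = (8.72 − 1.44) / 12.8 = 0.568 mA.

I_D = 0.568 mA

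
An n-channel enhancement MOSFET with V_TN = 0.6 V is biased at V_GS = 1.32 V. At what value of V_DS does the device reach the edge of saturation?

The boundary between triode and saturation is V_DS = V_GS − V_TN = V_ov.
V_ov = 1.32 − 0.6 = 0.72 V.

V_DS,sat = 0.720 V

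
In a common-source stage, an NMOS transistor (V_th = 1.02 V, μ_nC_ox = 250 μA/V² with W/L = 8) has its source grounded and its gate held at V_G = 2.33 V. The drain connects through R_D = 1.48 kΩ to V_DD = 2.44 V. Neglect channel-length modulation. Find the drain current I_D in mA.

V_GS = V_G = 2.33 V, so V_ov = 2.33 − 1.02 = 1.31 V.
k_n = μ_nC_ox · (W/L) = 2 mA/V².
Assume saturation: I_D = ½ k_n V_ov² = 0.5 × 2 × 1.31² = 1.72 mA, giving V_DS = V_DD − I_D R_D = 2.44 − 1.72 × 1.48 = -0.0998 V.
But -0.0998 V < V_ov = 1.31 V, so the device is actually in triode.
In triode I_D = k_n[V_ov V_DS − ½ V_DS²] and I_D = (V_DD − V_DS)/R_D. Equating: 1.48 V_DS² − 4.878 V_DS + 2.44 = 0, giving V_DS = 0.615 V (the root below V_ov).
I_D = (2.44 − 0.615) / 1.48 = 1.23 mA.

I_D = 1.23 mA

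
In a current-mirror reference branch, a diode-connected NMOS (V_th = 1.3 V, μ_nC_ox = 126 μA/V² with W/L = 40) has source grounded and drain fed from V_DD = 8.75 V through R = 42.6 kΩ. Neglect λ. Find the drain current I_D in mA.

I_D = 0.169 mA

With gate tied to drain, V_GS = V_DS ≥ V_GS − V_th, so the device is in saturation.
k_n = μ_nC_ox · (W/L) = 5.04 mA/V².
KCL at the drain: ½ k_n (V_GS − V_th)² = (V_DD − V_GS)/R.
Let x = V_GS − 1.3. Then 107 x² + x − 7.45 = 0, giving x = 0.259 V (positive root), so V_GS = 1.56 V.
I_D = (V_DD − V_GS)/R = (8.75 − 1.56) / 42.6 = 0.169 mA.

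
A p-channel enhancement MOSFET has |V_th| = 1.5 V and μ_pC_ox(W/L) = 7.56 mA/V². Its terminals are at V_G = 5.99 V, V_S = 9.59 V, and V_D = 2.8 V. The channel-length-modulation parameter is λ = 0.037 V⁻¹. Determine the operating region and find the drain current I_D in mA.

Saturation; I_D = 20.9 mA

V_SG = V_S − V_G = 9.59 − 5.99 = 3.6 V; V_SD = V_S − V_D = 9.59 − 2.8 = 6.79 V.
V_ov = V_SG − |V_th| = 3.6 − 1.5 = 2.1 V.
Since V_SD = 6.79 V ≥ V_ov = 2.1 V, the device is in saturation.
I_D = ½ k_p V_ov² (1 + λ V_SD) = 0.5 × 7.56 × 2.1² × (1 + 0.037 × 6.79) = 20.9 mA.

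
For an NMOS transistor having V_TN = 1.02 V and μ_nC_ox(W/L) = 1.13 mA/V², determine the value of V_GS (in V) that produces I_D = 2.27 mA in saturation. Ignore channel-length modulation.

In saturation I_D = ½ k_n (V_GS − V_TN)², so V_GS − V_TN = √(2 I_D / k_n) = √(2 × 2.27 / 1.13) = 2 V.
V_GS = 1.02 + 2 = 3.02 V.

V_GS = 3.02 V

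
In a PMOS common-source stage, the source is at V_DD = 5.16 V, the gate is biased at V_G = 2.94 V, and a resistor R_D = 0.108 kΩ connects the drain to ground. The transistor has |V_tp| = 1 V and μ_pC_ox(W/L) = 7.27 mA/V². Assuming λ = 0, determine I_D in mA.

V_SG = V_DD − V_G = 5.16 − 2.94 = 2.22 V, so V_ov = 2.22 − 1 = 1.22 V.
Assume saturation: I_D = ½ k_p V_ov² = 0.5 × 7.27 × 1.22² = 5.41 mA, giving V_SD = V_DD − I_D R_D = 5.16 − 5.41 × 0.108 = 4.58 V.
V_SD = 4.58 V ≥ V_ov = 1.22 V, confirming saturation.

I_D = 5.41 mA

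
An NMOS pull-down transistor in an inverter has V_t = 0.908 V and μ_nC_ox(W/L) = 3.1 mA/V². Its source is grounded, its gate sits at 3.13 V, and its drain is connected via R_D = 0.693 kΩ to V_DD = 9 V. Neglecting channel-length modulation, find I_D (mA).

I_D = 7.65 mA

V_GS = V_G = 3.13 V, so V_ov = 3.13 − 0.908 = 2.22 V.
Assume saturation: I_D = ½ k_n V_ov² = 0.5 × 3.1 × 2.22² = 7.65 mA, giving V_DS = V_DD − I_D R_D = 9 − 7.65 × 0.693 = 3.7 V.
V_DS = 3.7 V ≥ V_ov = 2.22 V, confirming saturation.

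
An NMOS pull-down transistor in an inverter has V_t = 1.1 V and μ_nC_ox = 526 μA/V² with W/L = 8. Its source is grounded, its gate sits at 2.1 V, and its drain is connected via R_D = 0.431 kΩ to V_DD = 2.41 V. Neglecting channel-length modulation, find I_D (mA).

I_D = 2.10 mA

V_GS = V_G = 2.1 V, so V_ov = 2.1 − 1.1 = 1 V.
k_n = μ_nC_ox · (W/L) = 4.208 mA/V².
Assume saturation: I_D = ½ k_n V_ov² = 0.5 × 4.208 × 1² = 2.1 mA, giving V_DS = V_DD − I_D R_D = 2.41 − 2.1 × 0.431 = 1.5 V.
V_DS = 1.5 V ≥ V_ov = 1 V, confirming saturation.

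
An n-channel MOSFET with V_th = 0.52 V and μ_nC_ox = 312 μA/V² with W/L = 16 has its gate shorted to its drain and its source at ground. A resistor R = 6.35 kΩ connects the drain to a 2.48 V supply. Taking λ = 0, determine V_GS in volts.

With gate tied to drain, V_GS = V_DS ≥ V_GS − V_th, so the device is in saturation.
k_n = μ_nC_ox · (W/L) = 4.992 mA/V².
KCL at the drain: ½ k_n (V_GS − V_th)² = (V_DD − V_GS)/R.
Let x = V_GS − 0.52. Then 15.8 x² + x − 1.96 = 0, giving x = 0.322 V (positive root), so V_GS = 0.842 V.
I_D = (V_DD − V_GS)/R = (2.48 − 0.842) / 6.35 = 0.258 mA.

V_GS = 0.842 V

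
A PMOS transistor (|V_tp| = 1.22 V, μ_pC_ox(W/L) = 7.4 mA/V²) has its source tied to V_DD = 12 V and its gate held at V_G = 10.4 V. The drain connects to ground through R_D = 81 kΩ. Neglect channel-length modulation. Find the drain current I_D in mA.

I_D = 0.147 mA

V_SG = V_DD − V_G = 12 − 10.4 = 1.6 V, so V_ov = 1.6 − 1.22 = 0.38 V.
Assume saturation: I_D = ½ k_p V_ov² = 0.5 × 7.4 × 0.38² = 0.534 mA, giving V_SD = V_DD − I_D R_D = 12 − 0.534 × 81 = -31.3 V.
But -31.3 V < V_ov = 0.38 V, so the device is actually in triode.
In triode I_D = k_p[V_ov V_SD − ½ V_SD²] and I_D = (V_DD − V_SD)/R_D. Equating: 300 V_SD² − 228.8 V_SD + 12 = 0, giving V_SD = 0.0567 V (the root below V_ov).
I_D = (12 − 0.0567) / 81 = 0.147 mA.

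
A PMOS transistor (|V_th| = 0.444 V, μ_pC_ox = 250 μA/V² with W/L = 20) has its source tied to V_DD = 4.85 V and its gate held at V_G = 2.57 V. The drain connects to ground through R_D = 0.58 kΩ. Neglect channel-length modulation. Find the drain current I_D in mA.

V_SG = V_DD − V_G = 4.85 − 2.57 = 2.28 V, so V_ov = 2.28 − 0.444 = 1.84 V.
k_p = μ_pC_ox · (W/L) = 5 mA/V².
Assume saturation: I_D = ½ k_p V_ov² = 0.5 × 5 × 1.84² = 8.43 mA, giving V_SD = V_DD − I_D R_D = 4.85 − 8.43 × 0.58 = -0.0378 V.
But -0.0378 V < V_ov = 1.84 V, so the device is actually in triode.
In triode I_D = k_p[V_ov V_SD − ½ V_SD²] and I_D = (V_DD − V_SD)/R_D. Equating: 1.45 V_SD² − 6.324 V_SD + 4.85 = 0, giving V_SD = 0.993 V (the root below V_ov).
I_D = (4.85 − 0.993) / 0.58 = 6.65 mA.

I_D = 6.65 mA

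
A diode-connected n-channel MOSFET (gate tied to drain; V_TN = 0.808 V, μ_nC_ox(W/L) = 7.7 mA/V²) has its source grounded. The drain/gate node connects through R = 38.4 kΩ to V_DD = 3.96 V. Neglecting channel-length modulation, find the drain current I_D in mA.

With gate tied to drain, V_GS = V_DS ≥ V_GS − V_TN, so the device is in saturation.
KCL at the drain: ½ k_n (V_GS − V_TN)² = (V_DD − V_GS)/R.
Let x = V_GS − 0.808. Then 148 x² + x − 3.152 = 0, giving x = 0.143 V (positive root), so V_GS = 0.951 V.
I_D = (V_DD − V_GS)/R = (3.96 − 0.951) / 38.4 = 0.0784 mA.

I_D = 0.0784 mA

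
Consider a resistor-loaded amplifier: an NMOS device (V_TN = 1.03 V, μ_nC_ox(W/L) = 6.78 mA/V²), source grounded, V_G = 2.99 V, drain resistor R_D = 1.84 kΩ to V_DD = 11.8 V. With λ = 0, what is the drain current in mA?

I_D = 6.12 mA

V_GS = V_G = 2.99 V, so V_ov = 2.99 − 1.03 = 1.96 V.
Assume saturation: I_D = ½ k_n V_ov² = 0.5 × 6.78 × 1.96² = 13 mA, giving V_DS = V_DD − I_D R_D = 11.8 − 13 × 1.84 = -12.2 V.
But -12.2 V < V_ov = 1.96 V, so the device is actually in triode.
In triode I_D = k_n[V_ov V_DS − ½ V_DS²] and I_D = (V_DD − V_DS)/R_D. Equating: 6.24 V_DS² − 25.45 V_DS + 11.8 = 0, giving V_DS = 0.533 V (the root below V_ov).
I_D = (11.8 − 0.533) / 1.84 = 6.12 mA.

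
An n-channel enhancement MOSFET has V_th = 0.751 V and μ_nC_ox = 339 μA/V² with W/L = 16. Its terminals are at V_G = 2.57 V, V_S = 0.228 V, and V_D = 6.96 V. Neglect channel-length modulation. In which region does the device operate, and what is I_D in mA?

Saturation; I_D = 6.86 mA

V_GS = V_G − V_S = 2.57 − 0.228 = 2.34 V; V_DS = V_D − V_S = 6.96 − 0.228 = 6.73 V.
k_n = μ_nC_ox · (W/L) = 5.424 mA/V².
V_ov = V_GS − V_th = 2.34 − 0.751 = 1.59 V.
Since V_DS = 6.73 V ≥ V_ov = 1.59 V, the device is in saturation.
I_D = ½ k_n V_ov² = 0.5 × 5.424 × 1.59² = 6.86 mA.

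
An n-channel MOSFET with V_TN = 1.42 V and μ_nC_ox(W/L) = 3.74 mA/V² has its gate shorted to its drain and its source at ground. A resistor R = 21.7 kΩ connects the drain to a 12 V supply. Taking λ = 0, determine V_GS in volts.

V_GS = 1.92 V

With gate tied to drain, V_GS = V_DS ≥ V_GS − V_TN, so the device is in saturation.
KCL at the drain: ½ k_n (V_GS − V_TN)² = (V_DD − V_GS)/R.
Let x = V_GS − 1.42. Then 40.6 x² + x − 10.58 = 0, giving x = 0.498 V (positive root), so V_GS = 1.92 V.
I_D = (V_DD − V_GS)/R = (12 − 1.92) / 21.7 = 0.465 mA.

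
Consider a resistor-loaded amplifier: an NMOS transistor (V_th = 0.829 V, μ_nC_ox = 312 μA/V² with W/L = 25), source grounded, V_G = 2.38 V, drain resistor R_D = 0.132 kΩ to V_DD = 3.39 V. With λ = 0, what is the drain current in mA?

I_D = 9.38 mA

V_GS = V_G = 2.38 V, so V_ov = 2.38 − 0.829 = 1.55 V.
k_n = μ_nC_ox · (W/L) = 7.8 mA/V².
Assume saturation: I_D = ½ k_n V_ov² = 0.5 × 7.8 × 1.55² = 9.38 mA, giving V_DS = V_DD − I_D R_D = 3.39 − 9.38 × 0.132 = 2.15 V.
V_DS = 2.15 V ≥ V_ov = 1.55 V, confirming saturation.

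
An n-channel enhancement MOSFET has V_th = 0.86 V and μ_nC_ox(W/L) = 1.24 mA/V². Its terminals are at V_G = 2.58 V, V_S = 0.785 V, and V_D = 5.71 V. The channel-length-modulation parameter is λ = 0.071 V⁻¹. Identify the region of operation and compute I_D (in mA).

Saturation; I_D = 0.732 mA

V_GS = V_G − V_S = 2.58 − 0.785 = 1.79 V; V_DS = V_D − V_S = 5.71 − 0.785 = 4.92 V.
V_ov = V_GS − V_th = 1.79 − 0.86 = 0.935 V.
Since V_DS = 4.92 V ≥ V_ov = 0.935 V, the device is in saturation.
I_D = ½ k_n V_ov² (1 + λ V_DS) = 0.5 × 1.24 × 0.935² × (1 + 0.071 × 4.92) = 0.732 mA.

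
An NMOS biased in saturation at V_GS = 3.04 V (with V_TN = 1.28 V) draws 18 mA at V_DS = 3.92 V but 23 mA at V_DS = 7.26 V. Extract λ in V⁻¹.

λ = 0.123 V⁻¹

With V_GS fixed, I_D ∝ (1 + λ V_DS) in saturation, so I_D2/I_D1 = (1 + λ V_DS2)/(1 + λ V_DS1).
23/18 = 1.278 = (1 + 7.26 λ)/(1 + 3.92 λ).
Solving: λ (I_D1 V_DS2 − I_D2 V_DS1) = I_D2 − I_D1, so λ = (23 − 18) / (18 × 7.26 − 23 × 3.92) = 5 / 40.5 = 0.123 V⁻¹.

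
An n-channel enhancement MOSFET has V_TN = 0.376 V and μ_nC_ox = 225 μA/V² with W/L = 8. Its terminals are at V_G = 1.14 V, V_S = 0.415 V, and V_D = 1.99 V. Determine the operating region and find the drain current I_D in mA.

V_GS = V_G − V_S = 1.14 − 0.415 = 0.725 V; V_DS = V_D − V_S = 1.99 − 0.415 = 1.57 V.
k_n = μ_nC_ox · (W/L) = 1.8 mA/V².
V_ov = V_GS − V_TN = 0.725 − 0.376 = 0.349 V.
Since V_DS = 1.57 V ≥ V_ov = 0.349 V, the device is in saturation.
I_D = ½ k_n V_ov² = 0.5 × 1.8 × 0.349² = 0.11 mA.

Saturation; I_D = 0.110 mA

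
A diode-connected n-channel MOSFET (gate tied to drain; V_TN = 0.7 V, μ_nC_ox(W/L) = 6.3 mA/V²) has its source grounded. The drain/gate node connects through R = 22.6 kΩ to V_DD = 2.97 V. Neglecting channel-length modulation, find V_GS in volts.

With gate tied to drain, V_GS = V_DS ≥ V_GS − V_TN, so the device is in saturation.
KCL at the drain: ½ k_n (V_GS − V_TN)² = (V_DD − V_GS)/R.
Let x = V_GS − 0.7. Then 71.2 x² + x − 2.27 = 0, giving x = 0.172 V (positive root), so V_GS = 0.872 V.
I_D = (V_DD − V_GS)/R = (2.97 − 0.872) / 22.6 = 0.0928 mA.

V_GS = 0.872 V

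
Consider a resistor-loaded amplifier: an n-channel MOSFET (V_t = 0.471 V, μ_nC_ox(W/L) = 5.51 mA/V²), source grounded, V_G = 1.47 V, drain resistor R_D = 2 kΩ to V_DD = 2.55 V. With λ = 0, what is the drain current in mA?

I_D = 1.16 mA

V_GS = V_G = 1.47 V, so V_ov = 1.47 − 0.471 = 0.999 V.
Assume saturation: I_D = ½ k_n V_ov² = 0.5 × 5.51 × 0.999² = 2.75 mA, giving V_DS = V_DD − I_D R_D = 2.55 − 2.75 × 2 = -2.95 V.
But -2.95 V < V_ov = 0.999 V, so the device is actually in triode.
In triode I_D = k_n[V_ov V_DS − ½ V_DS²] and I_D = (V_DD − V_DS)/R_D. Equating: 5.51 V_DS² − 12.01 V_DS + 2.55 = 0, giving V_DS = 0.238 V (the root below V_ov).
I_D = (2.55 − 0.238) / 2 = 1.16 mA.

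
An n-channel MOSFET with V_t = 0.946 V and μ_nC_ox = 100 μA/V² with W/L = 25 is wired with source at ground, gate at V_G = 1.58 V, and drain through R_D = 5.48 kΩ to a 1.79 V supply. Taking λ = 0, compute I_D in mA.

I_D = 0.287 mA

V_GS = V_G = 1.58 V, so V_ov = 1.58 − 0.946 = 0.634 V.
k_n = μ_nC_ox · (W/L) = 2.5 mA/V².
Assume saturation: I_D = ½ k_n V_ov² = 0.5 × 2.5 × 0.634² = 0.502 mA, giving V_DS = V_DD − I_D R_D = 1.79 − 0.502 × 5.48 = -0.963 V.
But -0.963 V < V_ov = 0.634 V, so the device is actually in triode.
In triode I_D = k_n[V_ov V_DS − ½ V_DS²] and I_D = (V_DD − V_DS)/R_D. Equating: 6.85 V_DS² − 9.686 V_DS + 1.79 = 0, giving V_DS = 0.219 V (the root below V_ov).
I_D = (1.79 − 0.219) / 5.48 = 0.287 mA.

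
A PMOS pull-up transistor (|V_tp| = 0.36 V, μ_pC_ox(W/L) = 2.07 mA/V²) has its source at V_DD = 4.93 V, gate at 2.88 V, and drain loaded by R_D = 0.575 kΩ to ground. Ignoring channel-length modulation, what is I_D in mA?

I_D = 2.96 mA

V_SG = V_DD − V_G = 4.93 − 2.88 = 2.05 V, so V_ov = 2.05 − 0.36 = 1.69 V.
Assume saturation: I_D = ½ k_p V_ov² = 0.5 × 2.07 × 1.69² = 2.96 mA, giving V_SD = V_DD − I_D R_D = 4.93 − 2.96 × 0.575 = 3.23 V.
V_SD = 3.23 V ≥ V_ov = 1.69 V, confirming saturation.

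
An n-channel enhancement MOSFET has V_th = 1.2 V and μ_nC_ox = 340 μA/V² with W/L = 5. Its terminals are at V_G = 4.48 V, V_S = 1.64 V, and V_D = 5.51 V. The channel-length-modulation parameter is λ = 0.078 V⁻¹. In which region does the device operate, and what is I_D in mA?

V_GS = V_G − V_S = 4.48 − 1.64 = 2.84 V; V_DS = V_D − V_S = 5.51 − 1.64 = 3.87 V.
k_n = μ_nC_ox · (W/L) = 1.7 mA/V².
V_ov = V_GS − V_th = 2.84 − 1.2 = 1.64 V.
Since V_DS = 3.87 V ≥ V_ov = 1.64 V, the device is in saturation.
I_D = ½ k_n V_ov² (1 + λ V_DS) = 0.5 × 1.7 × 1.64² × (1 + 0.078 × 3.87) = 2.98 mA.

Saturation; I_D = 2.98 mA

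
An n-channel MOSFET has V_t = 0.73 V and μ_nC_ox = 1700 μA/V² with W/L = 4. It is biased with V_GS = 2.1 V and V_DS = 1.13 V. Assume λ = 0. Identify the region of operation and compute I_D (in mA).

k_n = μ_nC_ox · (W/L) = 6.8 mA/V².
V_ov = V_GS − V_t = 2.1 − 0.73 = 1.37 V.
Since V_DS = 1.13 V < V_ov = 1.37 V, the device is in the triode region.
I_D = k_n [V_ov · V_DS − ½ V_DS²] = 6.8 × [1.37 × 1.13 − 0.5 × 1.13²] = 6.19 mA.

Triode; I_D = 6.19 mA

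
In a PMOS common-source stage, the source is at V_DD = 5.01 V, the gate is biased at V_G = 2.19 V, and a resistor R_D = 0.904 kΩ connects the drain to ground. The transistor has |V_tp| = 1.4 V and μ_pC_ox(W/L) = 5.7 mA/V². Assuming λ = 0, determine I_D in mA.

I_D = 4.66 mA

V_SG = V_DD − V_G = 5.01 − 2.19 = 2.82 V, so V_ov = 2.82 − 1.4 = 1.42 V.
Assume saturation: I_D = ½ k_p V_ov² = 0.5 × 5.7 × 1.42² = 5.75 mA, giving V_SD = V_DD − I_D R_D = 5.01 − 5.75 × 0.904 = -0.185 V.
But -0.185 V < V_ov = 1.42 V, so the device is actually in triode.
In triode I_D = k_p[V_ov V_SD − ½ V_SD²] and I_D = (V_DD − V_SD)/R_D. Equating: 2.58 V_SD² − 8.317 V_SD + 5.01 = 0, giving V_SD = 0.801 V (the root below V_ov).
I_D = (5.01 − 0.801) / 0.904 = 4.66 mA.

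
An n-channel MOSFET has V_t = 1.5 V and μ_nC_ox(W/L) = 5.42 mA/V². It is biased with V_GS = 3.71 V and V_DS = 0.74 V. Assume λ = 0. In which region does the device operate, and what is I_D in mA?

V_ov = V_GS − V_t = 3.71 − 1.5 = 2.21 V.
Since V_DS = 0.74 V < V_ov = 2.21 V, the device is in the triode region.
I_D = k_n [V_ov · V_DS − ½ V_DS²] = 5.42 × [2.21 × 0.74 − 0.5 × 0.74²] = 7.38 mA.

Triode; I_D = 7.38 mA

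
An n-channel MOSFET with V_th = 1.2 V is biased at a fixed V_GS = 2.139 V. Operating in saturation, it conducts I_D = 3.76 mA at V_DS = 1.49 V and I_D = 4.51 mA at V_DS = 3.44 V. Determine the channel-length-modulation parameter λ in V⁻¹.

With V_GS fixed, I_D ∝ (1 + λ V_DS) in saturation, so I_D2/I_D1 = (1 + λ V_DS2)/(1 + λ V_DS1).
4.51/3.76 = 1.199 = (1 + 3.44 λ)/(1 + 1.49 λ).
Solving: λ (I_D1 V_DS2 − I_D2 V_DS1) = I_D2 − I_D1, so λ = (4.51 − 3.76) / (3.76 × 3.44 − 4.51 × 1.49) = 0.75 / 6.21 = 0.121 V⁻¹.

λ = 0.121 V⁻¹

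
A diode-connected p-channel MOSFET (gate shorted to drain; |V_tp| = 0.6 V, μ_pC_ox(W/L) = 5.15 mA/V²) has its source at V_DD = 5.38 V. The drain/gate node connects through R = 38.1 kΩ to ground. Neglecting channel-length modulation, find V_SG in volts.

With gate tied to drain, V_SG = V_SD ≥ V_SG − |V_tp|, so the device is in saturation.
KCL at the drain: ½ k_p (V_SG − |V_tp|)² = (V_DD − V_SG)/R.
Let x = V_SG − 0.6. Then 98.1 x² + x − 4.78 = 0, giving x = 0.216 V (positive root), so V_SG = 0.816 V.
I_D = (V_DD − V_SG)/R = (5.38 − 0.816) / 38.1 = 0.12 mA.

V_SG = 0.816 V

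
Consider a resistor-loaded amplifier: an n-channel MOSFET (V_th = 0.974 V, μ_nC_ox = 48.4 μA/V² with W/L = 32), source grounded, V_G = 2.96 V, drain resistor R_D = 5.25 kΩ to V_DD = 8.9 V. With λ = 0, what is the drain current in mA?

V_GS = V_G = 2.96 V, so V_ov = 2.96 − 0.974 = 1.99 V.
k_n = μ_nC_ox · (W/L) = 1.549 mA/V².
Assume saturation: I_D = ½ k_n V_ov² = 0.5 × 1.549 × 1.99² = 3.05 mA, giving V_DS = V_DD − I_D R_D = 8.9 − 3.05 × 5.25 = -7.14 V.
But -7.14 V < V_ov = 1.99 V, so the device is actually in triode.
In triode I_D = k_n[V_ov V_DS − ½ V_DS²] and I_D = (V_DD − V_DS)/R_D. Equating: 4.07 V_DS² − 17.15 V_DS + 8.9 = 0, giving V_DS = 0.606 V (the root below V_ov).
I_D = (8.9 − 0.606) / 5.25 = 1.58 mA.

I_D = 1.58 mA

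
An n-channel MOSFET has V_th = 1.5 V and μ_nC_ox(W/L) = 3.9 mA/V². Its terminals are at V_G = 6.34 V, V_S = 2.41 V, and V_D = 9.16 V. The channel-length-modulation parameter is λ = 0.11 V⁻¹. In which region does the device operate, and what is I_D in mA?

V_GS = V_G − V_S = 6.34 − 2.41 = 3.93 V; V_DS = V_D − V_S = 9.16 − 2.41 = 6.75 V.
V_ov = V_GS − V_th = 3.93 − 1.5 = 2.43 V.
Since V_DS = 6.75 V ≥ V_ov = 2.43 V, the device is in saturation.
I_D = ½ k_n V_ov² (1 + λ V_DS) = 0.5 × 3.9 × 2.43² × (1 + 0.11 × 6.75) = 20.1 mA.

Saturation; I_D = 20.1 mA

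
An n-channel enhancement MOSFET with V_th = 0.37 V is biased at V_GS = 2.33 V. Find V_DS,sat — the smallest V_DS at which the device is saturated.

V_DS,sat = 1.96 V

The boundary between triode and saturation is V_DS = V_GS − V_th = V_ov.
V_ov = 2.33 − 0.37 = 1.96 V.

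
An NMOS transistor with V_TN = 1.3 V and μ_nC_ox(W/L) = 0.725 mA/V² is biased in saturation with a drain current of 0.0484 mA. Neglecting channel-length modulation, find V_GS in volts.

In saturation I_D = ½ k_n (V_GS − V_TN)², so V_GS − V_TN = √(2 I_D / k_n) = √(2 × 0.0484 / 0.725) = 0.365 V.
V_GS = 1.3 + 0.365 = 1.67 V.

V_GS = 1.67 V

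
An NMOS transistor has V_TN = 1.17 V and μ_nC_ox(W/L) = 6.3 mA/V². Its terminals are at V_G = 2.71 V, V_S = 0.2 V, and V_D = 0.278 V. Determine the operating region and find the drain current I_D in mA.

Triode; I_D = 0.639 mA

V_GS = V_G − V_S = 2.71 − 0.2 = 2.51 V; V_DS = V_D − V_S = 0.278 − 0.2 = 0.078 V.
V_ov = V_GS − V_TN = 2.51 − 1.17 = 1.34 V.
Since V_DS = 0.078 V < V_ov = 1.34 V, the device is in the triode region.
I_D = k_n [V_ov · V_DS − ½ V_DS²] = 6.3 × [1.34 × 0.078 − 0.5 × 0.078²] = 0.639 mA.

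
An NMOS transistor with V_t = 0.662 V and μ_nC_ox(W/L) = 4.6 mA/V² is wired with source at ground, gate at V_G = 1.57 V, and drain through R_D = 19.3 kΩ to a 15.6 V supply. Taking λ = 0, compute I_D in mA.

I_D = 0.797 mA

V_GS = V_G = 1.57 V, so V_ov = 1.57 − 0.662 = 0.908 V.
Assume saturation: I_D = ½ k_n V_ov² = 0.5 × 4.6 × 0.908² = 1.9 mA, giving V_DS = V_DD − I_D R_D = 15.6 − 1.9 × 19.3 = -21 V.
But -21 V < V_ov = 0.908 V, so the device is actually in triode.
In triode I_D = k_n[V_ov V_DS − ½ V_DS²] and I_D = (V_DD − V_DS)/R_D. Equating: 44.4 V_DS² − 81.61 V_DS + 15.6 = 0, giving V_DS = 0.217 V (the root below V_ov).
I_D = (15.6 − 0.217) / 19.3 = 0.797 mA.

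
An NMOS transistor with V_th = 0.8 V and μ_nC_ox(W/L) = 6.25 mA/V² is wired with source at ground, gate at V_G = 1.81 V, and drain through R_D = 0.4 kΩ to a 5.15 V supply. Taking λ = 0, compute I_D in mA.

V_GS = V_G = 1.81 V, so V_ov = 1.81 − 0.8 = 1.01 V.
Assume saturation: I_D = ½ k_n V_ov² = 0.5 × 6.25 × 1.01² = 3.19 mA, giving V_DS = V_DD − I_D R_D = 5.15 − 3.19 × 0.4 = 3.87 V.
V_DS = 3.87 V ≥ V_ov = 1.01 V, confirming saturation.

I_D = 3.19 mA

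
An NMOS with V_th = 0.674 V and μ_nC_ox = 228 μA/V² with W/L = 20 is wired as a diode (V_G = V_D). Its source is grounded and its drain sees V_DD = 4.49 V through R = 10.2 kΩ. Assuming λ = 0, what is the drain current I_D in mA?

With gate tied to drain, V_GS = V_DS ≥ V_GS − V_th, so the device is in saturation.
k_n = μ_nC_ox · (W/L) = 4.56 mA/V².
KCL at the drain: ½ k_n (V_GS − V_th)² = (V_DD − V_GS)/R.
Let x = V_GS − 0.674. Then 23.3 x² + x − 3.816 = 0, giving x = 0.384 V (positive root), so V_GS = 1.06 V.
I_D = (V_DD − V_GS)/R = (4.49 − 1.06) / 10.2 = 0.336 mA.

I_D = 0.336 mA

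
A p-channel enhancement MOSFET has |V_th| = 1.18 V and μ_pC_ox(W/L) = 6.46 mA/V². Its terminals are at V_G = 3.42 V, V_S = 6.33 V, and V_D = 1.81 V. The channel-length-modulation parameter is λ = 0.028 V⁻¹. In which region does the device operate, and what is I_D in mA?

Saturation; I_D = 10.9 mA

V_SG = V_S − V_G = 6.33 − 3.42 = 2.91 V; V_SD = V_S − V_D = 6.33 − 1.81 = 4.52 V.
V_ov = V_SG − |V_th| = 2.91 − 1.18 = 1.73 V.
Since V_SD = 4.52 V ≥ V_ov = 1.73 V, the device is in saturation.
I_D = ½ k_p V_ov² (1 + λ V_SD) = 0.5 × 6.46 × 1.73² × (1 + 0.028 × 4.52) = 10.9 mA.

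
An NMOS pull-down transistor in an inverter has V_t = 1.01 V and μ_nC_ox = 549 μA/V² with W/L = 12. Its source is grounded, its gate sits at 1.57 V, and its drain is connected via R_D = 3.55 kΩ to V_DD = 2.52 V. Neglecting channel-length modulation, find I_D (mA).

V_GS = V_G = 1.57 V, so V_ov = 1.57 − 1.01 = 0.56 V.
k_n = μ_nC_ox · (W/L) = 6.588 mA/V².
Assume saturation: I_D = ½ k_n V_ov² = 0.5 × 6.588 × 0.56² = 1.03 mA, giving V_DS = V_DD − I_D R_D = 2.52 − 1.03 × 3.55 = -1.15 V.
But -1.15 V < V_ov = 0.56 V, so the device is actually in triode.
In triode I_D = k_n[V_ov V_DS − ½ V_DS²] and I_D = (V_DD − V_DS)/R_D. Equating: 11.7 V_DS² − 14.1 V_DS + 2.52 = 0, giving V_DS = 0.218 V (the root below V_ov).
I_D = (2.52 − 0.218) / 3.55 = 0.648 mA.

I_D = 0.648 mA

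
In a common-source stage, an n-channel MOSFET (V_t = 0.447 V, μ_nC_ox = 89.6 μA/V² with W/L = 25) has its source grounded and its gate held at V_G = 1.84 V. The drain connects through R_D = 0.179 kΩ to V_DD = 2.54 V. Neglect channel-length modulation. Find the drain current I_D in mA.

I_D = 2.17 mA

V_GS = V_G = 1.84 V, so V_ov = 1.84 − 0.447 = 1.39 V.
k_n = μ_nC_ox · (W/L) = 2.24 mA/V².
Assume saturation: I_D = ½ k_n V_ov² = 0.5 × 2.24 × 1.39² = 2.17 mA, giving V_DS = V_DD − I_D R_D = 2.54 − 2.17 × 0.179 = 2.15 V.
V_DS = 2.15 V ≥ V_ov = 1.39 V, confirming saturation.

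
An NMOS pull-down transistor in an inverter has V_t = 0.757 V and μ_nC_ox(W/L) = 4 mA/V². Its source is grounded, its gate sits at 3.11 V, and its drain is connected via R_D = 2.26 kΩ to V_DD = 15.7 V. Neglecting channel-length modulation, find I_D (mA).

V_GS = V_G = 3.11 V, so V_ov = 3.11 − 0.757 = 2.35 V.
Assume saturation: I_D = ½ k_n V_ov² = 0.5 × 4 × 2.35² = 11.1 mA, giving V_DS = V_DD − I_D R_D = 15.7 − 11.1 × 2.26 = -9.33 V.
But -9.33 V < V_ov = 2.35 V, so the device is actually in triode.
In triode I_D = k_n[V_ov V_DS − ½ V_DS²] and I_D = (V_DD − V_DS)/R_D. Equating: 4.52 V_DS² − 22.27 V_DS + 15.7 = 0, giving V_DS = 0.852 V (the root below V_ov).
I_D = (15.7 − 0.852) / 2.26 = 6.57 mA.

I_D = 6.57 mA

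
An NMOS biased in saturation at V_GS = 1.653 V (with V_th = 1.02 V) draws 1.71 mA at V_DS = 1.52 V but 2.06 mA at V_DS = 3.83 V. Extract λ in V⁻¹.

With V_GS fixed, I_D ∝ (1 + λ V_DS) in saturation, so I_D2/I_D1 = (1 + λ V_DS2)/(1 + λ V_DS1).
2.06/1.71 = 1.205 = (1 + 3.83 λ)/(1 + 1.52 λ).
Solving: λ (I_D1 V_DS2 − I_D2 V_DS1) = I_D2 − I_D1, so λ = (2.06 − 1.71) / (1.71 × 3.83 − 2.06 × 1.52) = 0.35 / 3.42 = 0.102 V⁻¹.

λ = 0.102 V⁻¹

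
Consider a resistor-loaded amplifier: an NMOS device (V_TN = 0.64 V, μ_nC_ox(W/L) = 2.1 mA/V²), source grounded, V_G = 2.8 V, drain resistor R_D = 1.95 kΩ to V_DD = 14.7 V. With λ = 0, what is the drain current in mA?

V_GS = V_G = 2.8 V, so V_ov = 2.8 − 0.64 = 2.16 V.
Assume saturation: I_D = ½ k_n V_ov² = 0.5 × 2.1 × 2.16² = 4.9 mA, giving V_DS = V_DD − I_D R_D = 14.7 − 4.9 × 1.95 = 5.15 V.
V_DS = 5.15 V ≥ V_ov = 2.16 V, confirming saturation.

I_D = 4.90 mA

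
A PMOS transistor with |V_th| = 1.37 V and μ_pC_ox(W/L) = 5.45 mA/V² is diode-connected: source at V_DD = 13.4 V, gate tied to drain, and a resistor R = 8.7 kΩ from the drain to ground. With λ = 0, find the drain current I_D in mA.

With gate tied to drain, V_SG = V_SD ≥ V_SG − |V_th|, so the device is in saturation.
KCL at the drain: ½ k_p (V_SG − |V_th|)² = (V_DD − V_SG)/R.
Let x = V_SG − 1.37. Then 23.7 x² + x − 12.03 = 0, giving x = 0.692 V (positive root), so V_SG = 2.06 V.
I_D = (V_DD − V_SG)/R = (13.4 − 2.06) / 8.7 = 1.3 mA.

I_D = 1.30 mA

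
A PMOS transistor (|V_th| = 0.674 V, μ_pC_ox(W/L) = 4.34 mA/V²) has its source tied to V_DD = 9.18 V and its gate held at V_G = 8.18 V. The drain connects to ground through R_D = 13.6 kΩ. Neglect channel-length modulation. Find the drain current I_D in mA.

V_SG = V_DD − V_G = 9.18 − 8.18 = 1 V, so V_ov = 1 − 0.674 = 0.326 V.
Assume saturation: I_D = ½ k_p V_ov² = 0.5 × 4.34 × 0.326² = 0.231 mA, giving V_SD = V_DD − I_D R_D = 9.18 − 0.231 × 13.6 = 6.04 V.
V_SD = 6.04 V ≥ V_ov = 0.326 V, confirming saturation.

I_D = 0.231 mA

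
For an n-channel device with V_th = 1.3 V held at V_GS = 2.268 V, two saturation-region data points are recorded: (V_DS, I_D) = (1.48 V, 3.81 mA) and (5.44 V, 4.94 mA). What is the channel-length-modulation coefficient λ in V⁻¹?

With V_GS fixed, I_D ∝ (1 + λ V_DS) in saturation, so I_D2/I_D1 = (1 + λ V_DS2)/(1 + λ V_DS1).
4.94/3.81 = 1.297 = (1 + 5.44 λ)/(1 + 1.48 λ).
Solving: λ (I_D1 V_DS2 − I_D2 V_DS1) = I_D2 − I_D1, so λ = (4.94 − 3.81) / (3.81 × 5.44 − 4.94 × 1.48) = 1.13 / 13.4 = 0.0842 V⁻¹.

λ = 0.0842 V⁻¹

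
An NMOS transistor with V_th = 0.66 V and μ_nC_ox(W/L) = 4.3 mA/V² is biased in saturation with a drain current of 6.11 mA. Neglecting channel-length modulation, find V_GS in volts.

In saturation I_D = ½ k_n (V_GS − V_th)², so V_GS − V_th = √(2 I_D / k_n) = √(2 × 6.11 / 4.3) = 1.69 V.
V_GS = 0.66 + 1.69 = 2.35 V.

V_GS = 2.35 V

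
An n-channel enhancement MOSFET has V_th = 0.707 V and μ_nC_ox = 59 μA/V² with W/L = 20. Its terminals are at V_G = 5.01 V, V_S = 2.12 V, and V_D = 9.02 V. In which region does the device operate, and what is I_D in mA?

V_GS = V_G − V_S = 5.01 − 2.12 = 2.89 V; V_DS = V_D − V_S = 9.02 − 2.12 = 6.9 V.
k_n = μ_nC_ox · (W/L) = 1.18 mA/V².
V_ov = V_GS − V_th = 2.89 − 0.707 = 2.18 V.
Since V_DS = 6.9 V ≥ V_ov = 2.18 V, the device is in saturation.
I_D = ½ k_n V_ov² = 0.5 × 1.18 × 2.18² = 2.81 mA.

Saturation; I_D = 2.81 mA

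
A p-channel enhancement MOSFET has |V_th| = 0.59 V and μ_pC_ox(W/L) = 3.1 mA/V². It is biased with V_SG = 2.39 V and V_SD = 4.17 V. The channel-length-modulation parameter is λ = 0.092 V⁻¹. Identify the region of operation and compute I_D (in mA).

V_ov = V_SG − |V_th| = 2.39 − 0.59 = 1.8 V.
Since V_SD = 4.17 V ≥ V_ov = 1.8 V, the device is in saturation.
I_D = ½ k_p V_ov² (1 + λ V_SD) = 0.5 × 3.1 × 1.8² × (1 + 0.092 × 4.17) = 6.95 mA.

Saturation; I_D = 6.95 mA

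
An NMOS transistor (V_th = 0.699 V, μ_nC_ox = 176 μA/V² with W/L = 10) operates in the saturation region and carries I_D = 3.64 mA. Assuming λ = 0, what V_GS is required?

k_n = μ_nC_ox · (W/L) = 1.76 mA/V².
In saturation I_D = ½ k_n (V_GS − V_th)², so V_GS − V_th = √(2 I_D / k_n) = √(2 × 3.64 / 1.76) = 2.03 V.
V_GS = 0.699 + 2.03 = 2.73 V.

V_GS = 2.73 V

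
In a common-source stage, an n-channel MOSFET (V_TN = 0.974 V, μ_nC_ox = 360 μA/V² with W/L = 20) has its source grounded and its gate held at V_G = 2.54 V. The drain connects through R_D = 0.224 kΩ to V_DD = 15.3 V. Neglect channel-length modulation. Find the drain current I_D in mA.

V_GS = V_G = 2.54 V, so V_ov = 2.54 − 0.974 = 1.57 V.
k_n = μ_nC_ox · (W/L) = 7.2 mA/V².
Assume saturation: I_D = ½ k_n V_ov² = 0.5 × 7.2 × 1.57² = 8.83 mA, giving V_DS = V_DD − I_D R_D = 15.3 − 8.83 × 0.224 = 13.3 V.
V_DS = 13.3 V ≥ V_ov = 1.57 V, confirming saturation.

I_D = 8.83 mA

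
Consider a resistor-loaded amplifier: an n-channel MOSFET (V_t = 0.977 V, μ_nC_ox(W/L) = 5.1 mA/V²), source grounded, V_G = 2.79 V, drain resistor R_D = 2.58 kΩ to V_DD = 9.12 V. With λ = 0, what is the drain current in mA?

V_GS = V_G = 2.79 V, so V_ov = 2.79 − 0.977 = 1.81 V.
Assume saturation: I_D = ½ k_n V_ov² = 0.5 × 5.1 × 1.81² = 8.38 mA, giving V_DS = V_DD − I_D R_D = 9.12 − 8.38 × 2.58 = -12.5 V.
But -12.5 V < V_ov = 1.81 V, so the device is actually in triode.
In triode I_D = k_n[V_ov V_DS − ½ V_DS²] and I_D = (V_DD − V_DS)/R_D. Equating: 6.58 V_DS² − 24.86 V_DS + 9.12 = 0, giving V_DS = 0.412 V (the root below V_ov).
I_D = (9.12 − 0.412) / 2.58 = 3.38 mA.

I_D = 3.38 mA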